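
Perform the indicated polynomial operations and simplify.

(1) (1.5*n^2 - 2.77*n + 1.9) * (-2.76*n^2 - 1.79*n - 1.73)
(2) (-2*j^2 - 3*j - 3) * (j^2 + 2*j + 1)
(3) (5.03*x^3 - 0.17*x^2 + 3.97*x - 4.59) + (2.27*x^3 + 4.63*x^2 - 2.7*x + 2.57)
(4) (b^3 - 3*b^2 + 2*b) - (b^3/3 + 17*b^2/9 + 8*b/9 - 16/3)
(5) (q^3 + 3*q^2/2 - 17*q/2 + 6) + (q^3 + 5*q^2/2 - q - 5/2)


(1) = -4.14*n^4 + 4.9602*n^3 - 2.8807*n^2 + 1.3911*n - 3.287
(2) = -2*j^4 - 7*j^3 - 11*j^2 - 9*j - 3
(3) = 7.3*x^3 + 4.46*x^2 + 1.27*x - 2.02
(4) = 2*b^3/3 - 44*b^2/9 + 10*b/9 + 16/3
(5) = 2*q^3 + 4*q^2 - 19*q/2 + 7/2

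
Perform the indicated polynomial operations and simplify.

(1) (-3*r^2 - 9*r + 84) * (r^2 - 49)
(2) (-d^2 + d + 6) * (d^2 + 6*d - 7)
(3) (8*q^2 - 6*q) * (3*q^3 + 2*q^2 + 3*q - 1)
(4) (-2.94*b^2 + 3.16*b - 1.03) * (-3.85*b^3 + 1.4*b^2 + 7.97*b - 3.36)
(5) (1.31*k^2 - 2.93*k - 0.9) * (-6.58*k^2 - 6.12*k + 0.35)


(1) = -3*r^4 - 9*r^3 + 231*r^2 + 441*r - 4116
(2) = -d^4 - 5*d^3 + 19*d^2 + 29*d - 42
(3) = 24*q^5 - 2*q^4 + 12*q^3 - 26*q^2 + 6*q
(4) = 11.319*b^5 - 16.282*b^4 - 15.0423*b^3 + 33.6216*b^2 - 18.8267*b + 3.4608
(5) = -8.6198*k^4 + 11.2622*k^3 + 24.3121*k^2 + 4.4825*k - 0.315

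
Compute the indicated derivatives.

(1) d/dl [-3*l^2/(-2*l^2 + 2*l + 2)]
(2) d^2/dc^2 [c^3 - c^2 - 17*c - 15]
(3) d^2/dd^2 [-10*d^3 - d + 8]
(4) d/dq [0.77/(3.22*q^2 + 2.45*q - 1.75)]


(1) = 3*l*(-l - 2)/(2*(l^4 - 2*l^3 - l^2 + 2*l + 1))
(2) = 6*c - 2
(3) = -60*d
(4) = (-4.9588*q - 1.8865)/(3.22*q^2 + 2.45*q - 1.75)^2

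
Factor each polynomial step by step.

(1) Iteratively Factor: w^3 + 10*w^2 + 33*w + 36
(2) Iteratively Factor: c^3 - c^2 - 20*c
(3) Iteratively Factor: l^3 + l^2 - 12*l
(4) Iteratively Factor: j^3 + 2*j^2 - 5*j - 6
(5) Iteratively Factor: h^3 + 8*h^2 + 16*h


(1) = (w + 4)*(w^2 + 6*w + 9) = (w + 3)*(w + 4)*(w + 3)
(2) = (c - 5)*(c^2 + 4*c) = (c - 5)*(c + 4)*(c)
(3) = (l)*(l^2 + l - 12) = l*(l + 4)*(l - 3)
(4) = (j + 1)*(j^2 + j - 6) = (j - 2)*(j + 1)*(j + 3)
(5) = (h + 4)*(h^2 + 4*h) = (h + 4)^2*(h)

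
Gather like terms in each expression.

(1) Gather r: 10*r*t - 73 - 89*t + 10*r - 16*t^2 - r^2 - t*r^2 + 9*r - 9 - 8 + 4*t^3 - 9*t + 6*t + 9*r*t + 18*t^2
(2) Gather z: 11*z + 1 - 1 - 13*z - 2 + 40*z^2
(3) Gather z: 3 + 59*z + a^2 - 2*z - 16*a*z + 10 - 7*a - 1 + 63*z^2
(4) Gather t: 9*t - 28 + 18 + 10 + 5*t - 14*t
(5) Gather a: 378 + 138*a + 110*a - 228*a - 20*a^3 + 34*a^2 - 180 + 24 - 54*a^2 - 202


(1) = r^2*(-t - 1) + r*(19*t + 19) + 4*t^3 + 2*t^2 - 92*t - 90
(2) = 40*z^2 - 2*z - 2
(3) = a^2 - 7*a + 63*z^2 + z*(57 - 16*a) + 12
(4) = 0
(5) = -20*a^3 - 20*a^2 + 20*a + 20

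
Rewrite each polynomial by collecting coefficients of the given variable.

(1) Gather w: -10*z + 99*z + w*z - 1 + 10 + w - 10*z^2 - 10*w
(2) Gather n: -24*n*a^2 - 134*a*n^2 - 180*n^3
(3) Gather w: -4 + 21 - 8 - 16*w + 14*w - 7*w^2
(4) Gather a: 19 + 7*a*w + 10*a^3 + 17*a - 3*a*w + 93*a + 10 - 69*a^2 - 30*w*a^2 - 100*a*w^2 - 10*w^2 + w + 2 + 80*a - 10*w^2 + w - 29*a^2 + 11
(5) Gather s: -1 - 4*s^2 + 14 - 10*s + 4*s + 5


(1) = w*(z - 9) - 10*z^2 + 89*z + 9
(2) = -24*a^2*n - 134*a*n^2 - 180*n^3
(3) = -7*w^2 - 2*w + 9
(4) = 10*a^3 + a^2*(-30*w - 98) + a*(-100*w^2 + 4*w + 190) - 20*w^2 + 2*w + 42
(5) = -4*s^2 - 6*s + 18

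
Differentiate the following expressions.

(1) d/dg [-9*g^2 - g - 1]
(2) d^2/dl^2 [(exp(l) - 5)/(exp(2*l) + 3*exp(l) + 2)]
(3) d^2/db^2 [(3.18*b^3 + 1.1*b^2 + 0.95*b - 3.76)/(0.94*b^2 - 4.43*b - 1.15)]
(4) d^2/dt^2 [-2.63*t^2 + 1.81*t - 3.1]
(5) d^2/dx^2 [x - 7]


(1) = -18*g - 1
(2) = (exp(4*l) - 23*exp(3*l) - 57*exp(2*l) - 11*exp(l) + 34)*exp(l)/(exp(6*l) + 9*exp(5*l) + 33*exp(4*l) + 63*exp(3*l) + 66*exp(2*l) + 36*exp(l) + 8)
(3) = (142.529604*b^3 + 84.403644*b^2 + 125.339352*b - 162.478418)/(0.830584*b^6 - 11.743044*b^5 + 52.293798*b^4 - 58.205327*b^3 - 63.976455*b^2 - 17.576025*b - 1.520875)
(4) = -5.26000000000000
(5) = 0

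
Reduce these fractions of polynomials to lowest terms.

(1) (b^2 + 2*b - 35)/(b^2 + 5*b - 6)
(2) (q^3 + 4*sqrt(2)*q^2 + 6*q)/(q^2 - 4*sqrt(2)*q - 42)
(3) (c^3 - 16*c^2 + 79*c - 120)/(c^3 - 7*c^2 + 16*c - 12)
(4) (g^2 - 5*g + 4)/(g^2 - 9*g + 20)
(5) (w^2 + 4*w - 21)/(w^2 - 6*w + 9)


(1) = (b^2 + 2*b - 35)/(b^2 + 5*b - 6)
(2) = (q^2 + sqrt(2)*q)/(q - 7*sqrt(2))
(3) = (c^2 - 13*c + 40)/(c^2 - 4*c + 4)
(4) = (g - 1)/(g - 5)
(5) = (w + 7)/(w - 3)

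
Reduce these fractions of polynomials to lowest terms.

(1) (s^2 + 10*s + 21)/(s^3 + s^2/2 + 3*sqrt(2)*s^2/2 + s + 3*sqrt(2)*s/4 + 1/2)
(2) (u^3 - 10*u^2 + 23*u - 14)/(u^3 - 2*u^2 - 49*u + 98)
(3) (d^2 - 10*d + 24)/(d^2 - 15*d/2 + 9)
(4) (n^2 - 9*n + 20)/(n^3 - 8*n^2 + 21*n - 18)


(1) = (4*s^2 + 40*s + 84)/(4*s^3 + s^2*(2 + 6*sqrt(2)) + s*(4 + 3*sqrt(2)) + 2)
(2) = (u - 1)/(u + 7)
(3) = (2*d - 8)/(2*d - 3)
(4) = (n^2 - 9*n + 20)/(n^3 - 8*n^2 + 21*n - 18)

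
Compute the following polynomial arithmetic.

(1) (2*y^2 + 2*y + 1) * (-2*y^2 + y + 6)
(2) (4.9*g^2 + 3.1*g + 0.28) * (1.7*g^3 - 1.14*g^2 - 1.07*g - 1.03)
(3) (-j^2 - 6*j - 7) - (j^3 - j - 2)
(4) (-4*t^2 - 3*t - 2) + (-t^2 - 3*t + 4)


(1) = -4*y^4 - 2*y^3 + 12*y^2 + 13*y + 6
(2) = 8.33*g^5 - 0.316*g^4 - 8.301*g^3 - 8.6832*g^2 - 3.4926*g - 0.2884
(3) = -j^3 - j^2 - 5*j - 5
(4) = -5*t^2 - 6*t + 2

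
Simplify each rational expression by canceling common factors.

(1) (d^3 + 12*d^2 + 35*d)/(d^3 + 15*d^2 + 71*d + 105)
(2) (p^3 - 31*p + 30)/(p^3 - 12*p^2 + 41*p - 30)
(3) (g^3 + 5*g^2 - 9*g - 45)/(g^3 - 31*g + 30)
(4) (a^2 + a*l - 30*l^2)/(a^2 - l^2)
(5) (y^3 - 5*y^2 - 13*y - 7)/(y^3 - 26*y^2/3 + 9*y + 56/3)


(1) = d/(d + 3)
(2) = (p + 6)/(p - 6)
(3) = (g^3 + 5*g^2 - 9*g - 45)/(g^3 - 31*g + 30)
(4) = (a^2 + a*l - 30*l^2)/(a^2 - l^2)
(5) = (3*y + 3)/(3*y - 8)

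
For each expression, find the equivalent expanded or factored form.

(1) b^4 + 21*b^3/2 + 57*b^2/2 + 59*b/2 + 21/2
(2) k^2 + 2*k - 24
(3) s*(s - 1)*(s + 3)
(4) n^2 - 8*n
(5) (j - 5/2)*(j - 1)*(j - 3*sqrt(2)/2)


(1) = (b + 1)^2*(b + 3/2)*(b + 7)
(2) = (k - 4)*(k + 6)
(3) = s^3 + 2*s^2 - 3*s
(4) = n*(n - 8)
(5) = j^3 - 7*j^2/2 - 3*sqrt(2)*j^2/2 + 5*j/2 + 21*sqrt(2)*j/4 - 15*sqrt(2)/4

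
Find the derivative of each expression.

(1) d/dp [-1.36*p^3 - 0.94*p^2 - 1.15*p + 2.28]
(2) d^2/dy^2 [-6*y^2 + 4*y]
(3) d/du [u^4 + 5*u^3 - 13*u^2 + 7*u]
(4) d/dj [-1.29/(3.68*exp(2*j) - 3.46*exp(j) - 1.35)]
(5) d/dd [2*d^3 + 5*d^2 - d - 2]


(1) = -4.08*p^2 - 1.88*p - 1.15
(2) = -12
(3) = 4*u^3 + 15*u^2 - 26*u + 7
(4) = (9.4944*exp(j) - 4.4634)*exp(j)/(-3.68*exp(2*j) + 3.46*exp(j) + 1.35)^2
(5) = 6*d^2 + 10*d - 1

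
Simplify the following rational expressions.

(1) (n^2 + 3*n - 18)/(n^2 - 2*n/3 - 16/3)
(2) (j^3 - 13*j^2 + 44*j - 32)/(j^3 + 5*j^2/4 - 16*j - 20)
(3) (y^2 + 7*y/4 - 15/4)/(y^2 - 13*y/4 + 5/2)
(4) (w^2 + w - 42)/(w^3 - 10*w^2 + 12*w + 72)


(1) = (3*n^2 + 9*n - 54)/(3*n^2 - 2*n - 16)
(2) = (4*j^2 - 36*j + 32)/(4*j^2 + 21*j + 20)
(3) = (y + 3)/(y - 2)
(4) = (w + 7)/(w^2 - 4*w - 12)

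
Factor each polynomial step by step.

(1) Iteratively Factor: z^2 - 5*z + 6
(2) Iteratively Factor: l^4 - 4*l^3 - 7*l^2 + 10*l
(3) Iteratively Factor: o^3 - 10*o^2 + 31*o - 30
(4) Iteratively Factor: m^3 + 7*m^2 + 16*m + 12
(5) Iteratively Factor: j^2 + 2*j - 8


(1) = (z - 2)*(z - 3)
(2) = (l - 5)*(l^3 + l^2 - 2*l) = (l - 5)*(l + 2)*(l^2 - l) = l*(l - 5)*(l + 2)*(l - 1)
(3) = (o - 5)*(o^2 - 5*o + 6) = (o - 5)*(o - 2)*(o - 3)
(4) = (m + 2)*(m^2 + 5*m + 6) = (m + 2)*(m + 3)*(m + 2)
(5) = (j - 2)*(j + 4)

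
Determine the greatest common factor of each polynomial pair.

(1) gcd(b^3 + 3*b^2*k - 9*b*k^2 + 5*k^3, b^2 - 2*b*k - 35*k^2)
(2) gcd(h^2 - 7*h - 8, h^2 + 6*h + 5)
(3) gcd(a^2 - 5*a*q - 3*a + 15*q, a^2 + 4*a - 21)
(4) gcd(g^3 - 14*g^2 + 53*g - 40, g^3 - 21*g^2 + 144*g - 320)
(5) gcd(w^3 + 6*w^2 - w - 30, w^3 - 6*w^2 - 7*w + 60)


(1) = gcd((b - k)^2*(b + 5*k), (b - 7*k)*(b + 5*k)) = b + 5*k
(2) = gcd((h - 8)*(h + 1), (h + 1)*(h + 5)) = h + 1
(3) = a - 3
(4) = gcd((g - 8)*(g - 5)*(g - 1), (g - 8)^2*(g - 5)) = g^2 - 13*g + 40
(5) = gcd((w - 2)*(w + 3)*(w + 5), (w - 5)*(w - 4)*(w + 3)) = w + 3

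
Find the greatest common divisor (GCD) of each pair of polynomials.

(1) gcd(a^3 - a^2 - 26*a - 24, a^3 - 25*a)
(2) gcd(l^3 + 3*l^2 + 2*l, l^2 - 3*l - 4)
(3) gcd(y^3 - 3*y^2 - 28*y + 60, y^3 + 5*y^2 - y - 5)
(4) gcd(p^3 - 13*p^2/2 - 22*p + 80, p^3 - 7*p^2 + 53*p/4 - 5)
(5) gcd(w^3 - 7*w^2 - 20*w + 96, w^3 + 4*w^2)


(1) = 1
(2) = l + 1
(3) = gcd((y - 6)*(y - 2)*(y + 5), (y - 1)*(y + 1)*(y + 5)) = y + 5
(4) = p - 5/2
(5) = gcd((w - 8)*(w - 3)*(w + 4), w^2*(w + 4)) = w + 4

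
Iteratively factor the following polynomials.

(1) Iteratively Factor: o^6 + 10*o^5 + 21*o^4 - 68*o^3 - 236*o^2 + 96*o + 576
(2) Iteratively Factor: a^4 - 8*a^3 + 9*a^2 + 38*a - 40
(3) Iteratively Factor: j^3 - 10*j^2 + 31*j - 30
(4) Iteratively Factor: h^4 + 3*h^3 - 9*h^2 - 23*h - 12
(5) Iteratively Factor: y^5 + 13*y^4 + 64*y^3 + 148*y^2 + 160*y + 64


(1) = (o + 4)*(o^5 + 6*o^4 - 3*o^3 - 56*o^2 - 12*o + 144) = (o - 2)*(o + 4)*(o^4 + 8*o^3 + 13*o^2 - 30*o - 72) = (o - 2)*(o + 3)*(o + 4)*(o^3 + 5*o^2 - 2*o - 24) = (o - 2)^2*(o + 3)*(o + 4)*(o^2 + 7*o + 12) = (o - 2)^2*(o + 3)^2*(o + 4)*(o + 4)
(2) = (a - 1)*(a^3 - 7*a^2 + 2*a + 40) = (a - 4)*(a - 1)*(a^2 - 3*a - 10) = (a - 5)*(a - 4)*(a - 1)*(a + 2)
(3) = (j - 2)*(j^2 - 8*j + 15) = (j - 5)*(j - 2)*(j - 3)
(4) = (h - 3)*(h^3 + 6*h^2 + 9*h + 4) = (h - 3)*(h + 1)*(h^2 + 5*h + 4) = (h - 3)*(h + 1)*(h + 4)*(h + 1)
(5) = (y + 4)*(y^4 + 9*y^3 + 28*y^2 + 36*y + 16) = (y + 2)*(y + 4)*(y^3 + 7*y^2 + 14*y + 8) = (y + 2)^2*(y + 4)*(y^2 + 5*y + 4) = (y + 2)^2*(y + 4)^2*(y + 1)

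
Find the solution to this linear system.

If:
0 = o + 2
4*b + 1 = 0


Then:
b = -1/4
o = -2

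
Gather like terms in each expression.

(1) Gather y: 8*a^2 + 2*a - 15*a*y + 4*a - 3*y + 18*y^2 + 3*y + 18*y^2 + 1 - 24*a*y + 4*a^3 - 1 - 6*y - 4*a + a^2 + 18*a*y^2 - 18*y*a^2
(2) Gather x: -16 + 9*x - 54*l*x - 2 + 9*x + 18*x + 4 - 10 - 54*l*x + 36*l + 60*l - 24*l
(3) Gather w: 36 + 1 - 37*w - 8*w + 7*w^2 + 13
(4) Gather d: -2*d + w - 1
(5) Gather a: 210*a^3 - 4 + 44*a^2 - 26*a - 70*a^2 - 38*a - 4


(1) = 4*a^3 + 9*a^2 + 2*a + y^2*(18*a + 36) + y*(-18*a^2 - 39*a - 6)
(2) = 72*l + x*(36 - 108*l) - 24
(3) = 7*w^2 - 45*w + 50
(4) = -2*d + w - 1
(5) = 210*a^3 - 26*a^2 - 64*a - 8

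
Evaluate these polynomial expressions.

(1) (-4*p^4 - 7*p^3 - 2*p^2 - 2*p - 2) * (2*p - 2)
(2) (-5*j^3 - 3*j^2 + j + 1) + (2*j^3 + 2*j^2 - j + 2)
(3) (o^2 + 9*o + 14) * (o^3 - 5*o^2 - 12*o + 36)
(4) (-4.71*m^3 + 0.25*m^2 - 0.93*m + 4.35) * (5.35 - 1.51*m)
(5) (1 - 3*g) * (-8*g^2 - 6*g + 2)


(1) = -8*p^5 - 6*p^4 + 10*p^3 + 4
(2) = -3*j^3 - j^2 + 3
(3) = o^5 + 4*o^4 - 43*o^3 - 142*o^2 + 156*o + 504
(4) = 7.1121*m^4 - 25.576*m^3 + 2.7418*m^2 - 11.544*m + 23.2725
(5) = 24*g^3 + 10*g^2 - 12*g + 2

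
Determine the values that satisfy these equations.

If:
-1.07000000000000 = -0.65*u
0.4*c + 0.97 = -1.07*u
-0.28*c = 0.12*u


Then:
No Solution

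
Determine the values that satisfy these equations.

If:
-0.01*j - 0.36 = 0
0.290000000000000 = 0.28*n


Then:
j = -36.00
n = 1.04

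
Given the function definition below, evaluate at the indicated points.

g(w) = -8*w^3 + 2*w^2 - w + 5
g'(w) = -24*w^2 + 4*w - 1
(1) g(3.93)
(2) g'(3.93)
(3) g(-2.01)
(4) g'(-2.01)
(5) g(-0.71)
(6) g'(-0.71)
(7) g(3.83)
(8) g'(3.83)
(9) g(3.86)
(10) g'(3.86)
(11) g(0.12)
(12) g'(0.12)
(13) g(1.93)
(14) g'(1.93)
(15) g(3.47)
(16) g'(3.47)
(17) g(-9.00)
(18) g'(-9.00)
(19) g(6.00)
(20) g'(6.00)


(1) = -453.63
(2) = -355.96
(3) = 80.06
(4) = -106.00
(5) = 9.58
(6) = -15.94
(7) = -418.95
(8) = -337.73
(9) = -429.16
(10) = -343.15
(11) = 4.89
(12) = -0.87
(13) = -46.99
(14) = -82.68
(15) = -308.64
(16) = -276.10
(17) = 6008.00
(18) = -1981.00
(19) = -1657.00
(20) = -841.00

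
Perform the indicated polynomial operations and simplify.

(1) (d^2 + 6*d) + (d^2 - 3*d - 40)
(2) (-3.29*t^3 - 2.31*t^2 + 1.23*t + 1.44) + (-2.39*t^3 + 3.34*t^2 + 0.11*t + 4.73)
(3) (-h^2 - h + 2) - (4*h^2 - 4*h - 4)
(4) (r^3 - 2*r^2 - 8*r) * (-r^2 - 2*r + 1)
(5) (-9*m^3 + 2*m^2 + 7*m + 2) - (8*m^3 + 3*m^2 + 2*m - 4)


(1) = 2*d^2 + 3*d - 40
(2) = -5.68*t^3 + 1.03*t^2 + 1.34*t + 6.17
(3) = -5*h^2 + 3*h + 6
(4) = -r^5 + 13*r^3 + 14*r^2 - 8*r
(5) = -17*m^3 - m^2 + 5*m + 6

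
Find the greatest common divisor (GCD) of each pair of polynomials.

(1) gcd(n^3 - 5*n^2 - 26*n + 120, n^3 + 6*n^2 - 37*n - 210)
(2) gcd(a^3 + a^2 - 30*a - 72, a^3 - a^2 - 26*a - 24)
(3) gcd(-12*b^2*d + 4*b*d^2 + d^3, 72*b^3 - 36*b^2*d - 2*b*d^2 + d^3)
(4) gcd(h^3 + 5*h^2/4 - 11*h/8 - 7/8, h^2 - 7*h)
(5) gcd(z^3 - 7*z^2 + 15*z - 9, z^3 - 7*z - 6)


(1) = n^2 - n - 30
(2) = gcd((a - 6)*(a + 3)*(a + 4), (a - 6)*(a + 1)*(a + 4)) = a^2 - 2*a - 24
(3) = gcd(d*(-2*b + d)*(6*b + d), (-6*b + d)*(-2*b + d)*(6*b + d)) = 12*b^2 - 4*b*d - d^2
(4) = gcd((h - 1)*(h + 1/2)*(h + 7/4), h*(h - 7)) = 1
(5) = gcd((z - 3)^2*(z - 1), (z - 3)*(z + 1)*(z + 2)) = z - 3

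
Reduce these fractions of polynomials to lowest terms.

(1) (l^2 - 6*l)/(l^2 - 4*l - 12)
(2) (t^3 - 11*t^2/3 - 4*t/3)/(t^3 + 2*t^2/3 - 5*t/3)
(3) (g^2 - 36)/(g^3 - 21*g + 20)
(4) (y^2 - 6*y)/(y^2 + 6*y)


(1) = l/(l + 2)
(2) = (3*t^2 - 11*t - 4)/(3*t^2 + 2*t - 5)
(3) = (g^2 - 36)/(g^3 - 21*g + 20)
(4) = (y - 6)/(y + 6)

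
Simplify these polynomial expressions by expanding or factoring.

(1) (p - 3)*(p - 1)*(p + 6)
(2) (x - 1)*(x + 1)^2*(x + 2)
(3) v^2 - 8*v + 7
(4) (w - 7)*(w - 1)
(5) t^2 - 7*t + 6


(1) = p^3 + 2*p^2 - 21*p + 18
(2) = x^4 + 3*x^3 + x^2 - 3*x - 2
(3) = (v - 7)*(v - 1)
(4) = w^2 - 8*w + 7
(5) = (t - 6)*(t - 1)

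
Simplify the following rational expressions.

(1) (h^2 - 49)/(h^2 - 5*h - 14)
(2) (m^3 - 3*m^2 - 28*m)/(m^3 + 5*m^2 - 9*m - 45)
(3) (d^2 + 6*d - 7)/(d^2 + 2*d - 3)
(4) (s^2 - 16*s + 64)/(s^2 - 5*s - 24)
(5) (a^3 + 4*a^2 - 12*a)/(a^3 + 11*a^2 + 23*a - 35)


(1) = (h + 7)/(h + 2)
(2) = (m^3 - 3*m^2 - 28*m)/(m^3 + 5*m^2 - 9*m - 45)
(3) = (d + 7)/(d + 3)
(4) = (s - 8)/(s + 3)
(5) = (a^3 + 4*a^2 - 12*a)/(a^3 + 11*a^2 + 23*a - 35)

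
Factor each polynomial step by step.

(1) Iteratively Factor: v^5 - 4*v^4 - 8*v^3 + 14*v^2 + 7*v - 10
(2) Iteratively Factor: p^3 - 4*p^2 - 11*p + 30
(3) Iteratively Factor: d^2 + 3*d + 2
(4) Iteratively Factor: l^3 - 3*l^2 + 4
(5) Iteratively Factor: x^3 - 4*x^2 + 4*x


(1) = (v - 5)*(v^4 + v^3 - 3*v^2 - v + 2) = (v - 5)*(v + 2)*(v^3 - v^2 - v + 1) = (v - 5)*(v - 1)*(v + 2)*(v^2 - 1) = (v - 5)*(v - 1)^2*(v + 2)*(v + 1)
(2) = (p - 2)*(p^2 - 2*p - 15) = (p - 2)*(p + 3)*(p - 5)
(3) = (d + 2)*(d + 1)
(4) = (l - 2)*(l^2 - l - 2) = (l - 2)^2*(l + 1)
(5) = (x - 2)*(x^2 - 2*x) = x*(x - 2)*(x - 2)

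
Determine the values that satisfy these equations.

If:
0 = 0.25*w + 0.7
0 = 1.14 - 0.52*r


Then:
r = 2.19
w = -2.80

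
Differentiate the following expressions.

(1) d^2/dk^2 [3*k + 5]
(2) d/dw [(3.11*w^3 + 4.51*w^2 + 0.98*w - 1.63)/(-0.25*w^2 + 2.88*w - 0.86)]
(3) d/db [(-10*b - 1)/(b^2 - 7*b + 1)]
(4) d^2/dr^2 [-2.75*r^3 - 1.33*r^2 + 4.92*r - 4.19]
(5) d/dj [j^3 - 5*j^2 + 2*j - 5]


(1) = 0
(2) = (-0.7775*w^4 + 17.9136*w^3 + 5.21*w^2 - 8.5722*w + 3.8516)/(0.0625*w^4 - 1.44*w^3 + 8.7244*w^2 - 4.9536*w + 0.7396)
(3) = (10*b^2 + 2*b - 17)/(b^4 - 14*b^3 + 51*b^2 - 14*b + 1)
(4) = -16.5*r - 2.66
(5) = 3*j^2 - 10*j + 2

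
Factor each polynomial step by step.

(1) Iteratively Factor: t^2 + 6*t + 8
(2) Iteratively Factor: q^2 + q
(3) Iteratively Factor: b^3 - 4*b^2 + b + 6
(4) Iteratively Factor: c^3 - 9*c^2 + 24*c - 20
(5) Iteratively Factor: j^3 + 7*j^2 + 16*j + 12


(1) = (t + 2)*(t + 4)
(2) = (q)*(q + 1)
(3) = (b - 2)*(b^2 - 2*b - 3) = (b - 3)*(b - 2)*(b + 1)
(4) = (c - 2)*(c^2 - 7*c + 10) = (c - 2)^2*(c - 5)
(5) = (j + 2)*(j^2 + 5*j + 6) = (j + 2)*(j + 3)*(j + 2)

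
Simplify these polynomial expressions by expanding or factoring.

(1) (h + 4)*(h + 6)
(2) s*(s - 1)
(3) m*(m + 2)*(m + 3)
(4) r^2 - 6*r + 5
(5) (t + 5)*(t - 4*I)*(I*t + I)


(1) = h^2 + 10*h + 24
(2) = s^2 - s
(3) = m^3 + 5*m^2 + 6*m
(4) = (r - 5)*(r - 1)
(5) = I*t^3 + 4*t^2 + 6*I*t^2 + 24*t + 5*I*t + 20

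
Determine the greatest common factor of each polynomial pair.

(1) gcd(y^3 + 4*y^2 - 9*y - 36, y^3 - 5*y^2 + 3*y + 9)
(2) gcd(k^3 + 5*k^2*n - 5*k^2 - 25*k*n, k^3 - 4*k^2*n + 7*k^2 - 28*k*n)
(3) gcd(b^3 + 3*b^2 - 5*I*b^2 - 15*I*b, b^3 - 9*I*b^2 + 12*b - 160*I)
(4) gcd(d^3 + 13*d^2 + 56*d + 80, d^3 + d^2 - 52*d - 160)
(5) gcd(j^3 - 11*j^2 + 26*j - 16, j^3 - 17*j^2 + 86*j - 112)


(1) = gcd((y - 3)*(y + 3)*(y + 4), (y - 3)^2*(y + 1)) = y - 3
(2) = gcd(k*(k - 5)*(k + 5*n), k*(k + 7)*(k - 4*n)) = k
(3) = b - 5*I
(4) = d^2 + 9*d + 20
(5) = j^2 - 10*j + 16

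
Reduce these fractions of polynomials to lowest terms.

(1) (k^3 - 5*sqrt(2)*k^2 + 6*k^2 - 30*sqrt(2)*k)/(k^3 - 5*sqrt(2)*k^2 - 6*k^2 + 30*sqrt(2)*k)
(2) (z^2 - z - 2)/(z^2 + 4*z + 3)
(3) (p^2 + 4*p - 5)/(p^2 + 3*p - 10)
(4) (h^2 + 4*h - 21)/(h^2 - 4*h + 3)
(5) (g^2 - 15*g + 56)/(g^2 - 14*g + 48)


(1) = (k + 6)/(k - 6)
(2) = (z - 2)/(z + 3)
(3) = (p - 1)/(p - 2)
(4) = (h + 7)/(h - 1)
(5) = (g - 7)/(g - 6)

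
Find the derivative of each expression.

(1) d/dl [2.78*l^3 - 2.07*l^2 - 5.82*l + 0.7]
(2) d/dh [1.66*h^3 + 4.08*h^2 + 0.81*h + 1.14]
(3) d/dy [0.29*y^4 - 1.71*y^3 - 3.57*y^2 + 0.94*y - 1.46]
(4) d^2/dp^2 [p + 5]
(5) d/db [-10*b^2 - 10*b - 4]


(1) = 8.34*l^2 - 4.14*l - 5.82
(2) = 4.98*h^2 + 8.16*h + 0.81
(3) = 1.16*y^3 - 5.13*y^2 - 7.14*y + 0.94
(4) = 0
(5) = -20*b - 10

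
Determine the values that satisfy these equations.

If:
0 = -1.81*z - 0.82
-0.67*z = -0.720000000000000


Then:
No Solution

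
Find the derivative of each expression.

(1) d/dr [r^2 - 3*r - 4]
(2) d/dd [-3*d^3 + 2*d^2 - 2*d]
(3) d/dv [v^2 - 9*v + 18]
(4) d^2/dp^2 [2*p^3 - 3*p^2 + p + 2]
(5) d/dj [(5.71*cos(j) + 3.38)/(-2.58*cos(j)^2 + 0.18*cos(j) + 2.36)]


(1) = 2*r - 3
(2) = -9*d^2 + 4*d - 2
(3) = 2*v - 9
(4) = 12*p - 6
(5) = (14.7318*sin(j)^2 - 17.4408*cos(j) - 27.599)*sin(j)/(-2.58*cos(j)^2 + 0.18*cos(j) + 2.36)^2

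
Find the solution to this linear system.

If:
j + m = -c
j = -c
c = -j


Then:
c = -j
m = 0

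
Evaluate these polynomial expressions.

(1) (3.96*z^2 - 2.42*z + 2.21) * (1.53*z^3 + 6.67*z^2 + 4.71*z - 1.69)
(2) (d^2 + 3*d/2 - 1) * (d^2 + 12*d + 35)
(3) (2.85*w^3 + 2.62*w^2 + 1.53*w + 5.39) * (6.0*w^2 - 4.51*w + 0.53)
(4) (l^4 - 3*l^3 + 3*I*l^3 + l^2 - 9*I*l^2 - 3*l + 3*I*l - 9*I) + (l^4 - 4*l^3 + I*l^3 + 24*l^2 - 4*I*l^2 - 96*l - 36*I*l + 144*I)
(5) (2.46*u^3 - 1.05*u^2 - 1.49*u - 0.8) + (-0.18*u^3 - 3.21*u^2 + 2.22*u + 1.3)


(1) = 6.0588*z^5 + 22.7106*z^4 + 5.8915*z^3 - 3.3499*z^2 + 14.4989*z - 3.7349
(2) = d^4 + 27*d^3/2 + 52*d^2 + 81*d/2 - 35
(3) = 17.1*w^5 + 2.8665*w^4 - 1.1257*w^3 + 26.8283*w^2 - 23.498*w + 2.8567
(4) = 2*l^4 - 7*l^3 + 4*I*l^3 + 25*l^2 - 13*I*l^2 - 99*l - 33*I*l + 135*I
(5) = 2.28*u^3 - 4.26*u^2 + 0.73*u + 0.5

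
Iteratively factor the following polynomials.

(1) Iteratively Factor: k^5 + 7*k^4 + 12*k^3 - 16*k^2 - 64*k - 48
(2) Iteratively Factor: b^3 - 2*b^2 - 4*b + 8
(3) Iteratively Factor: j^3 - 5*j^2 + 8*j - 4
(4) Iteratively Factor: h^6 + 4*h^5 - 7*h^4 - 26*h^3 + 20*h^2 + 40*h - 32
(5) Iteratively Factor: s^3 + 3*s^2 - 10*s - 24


(1) = (k + 2)*(k^4 + 5*k^3 + 2*k^2 - 20*k - 24) = (k - 2)*(k + 2)*(k^3 + 7*k^2 + 16*k + 12) = (k - 2)*(k + 2)^2*(k^2 + 5*k + 6) = (k - 2)*(k + 2)^2*(k + 3)*(k + 2)
(2) = (b - 2)*(b^2 - 4) = (b - 2)^2*(b + 2)
(3) = (j - 2)*(j^2 - 3*j + 2) = (j - 2)^2*(j - 1)
(4) = (h + 2)*(h^5 + 2*h^4 - 11*h^3 - 4*h^2 + 28*h - 16) = (h + 2)*(h + 4)*(h^4 - 2*h^3 - 3*h^2 + 8*h - 4) = (h - 1)*(h + 2)*(h + 4)*(h^3 - h^2 - 4*h + 4) = (h - 2)*(h - 1)*(h + 2)*(h + 4)*(h^2 + h - 2) = (h - 2)*(h - 1)^2*(h + 2)*(h + 4)*(h + 2)
(5) = (s + 2)*(s^2 + s - 12) = (s - 3)*(s + 2)*(s + 4)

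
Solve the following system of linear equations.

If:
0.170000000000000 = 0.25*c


Then:
c = 0.68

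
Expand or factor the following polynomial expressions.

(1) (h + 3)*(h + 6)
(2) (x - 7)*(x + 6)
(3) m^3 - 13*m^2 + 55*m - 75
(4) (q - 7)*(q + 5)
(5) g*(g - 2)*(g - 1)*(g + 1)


(1) = h^2 + 9*h + 18
(2) = x^2 - x - 42
(3) = (m - 5)^2*(m - 3)
(4) = q^2 - 2*q - 35
(5) = g^4 - 2*g^3 - g^2 + 2*g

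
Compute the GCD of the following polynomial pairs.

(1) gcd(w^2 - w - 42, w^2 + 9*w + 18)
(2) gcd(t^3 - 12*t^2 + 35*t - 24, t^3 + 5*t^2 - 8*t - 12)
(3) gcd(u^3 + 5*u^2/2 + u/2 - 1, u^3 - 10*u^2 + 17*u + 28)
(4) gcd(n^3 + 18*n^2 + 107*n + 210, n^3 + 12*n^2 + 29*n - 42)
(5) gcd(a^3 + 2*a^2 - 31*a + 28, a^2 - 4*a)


(1) = w + 6
(2) = gcd((t - 8)*(t - 3)*(t - 1), (t - 2)*(t + 1)*(t + 6)) = 1
(3) = u + 1
(4) = gcd((n + 5)*(n + 6)*(n + 7), (n - 1)*(n + 6)*(n + 7)) = n^2 + 13*n + 42
(5) = a - 4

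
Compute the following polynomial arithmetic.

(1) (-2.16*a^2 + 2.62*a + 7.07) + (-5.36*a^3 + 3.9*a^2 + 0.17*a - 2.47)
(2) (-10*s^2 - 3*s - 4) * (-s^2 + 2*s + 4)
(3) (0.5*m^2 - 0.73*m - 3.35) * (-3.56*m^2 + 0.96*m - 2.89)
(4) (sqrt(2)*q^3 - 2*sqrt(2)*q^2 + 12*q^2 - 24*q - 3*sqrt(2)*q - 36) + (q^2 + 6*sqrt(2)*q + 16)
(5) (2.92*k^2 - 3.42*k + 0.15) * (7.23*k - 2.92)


(1) = -5.36*a^3 + 1.74*a^2 + 2.79*a + 4.6
(2) = 10*s^4 - 17*s^3 - 42*s^2 - 20*s - 16
(3) = -1.78*m^4 + 3.0788*m^3 + 9.7802*m^2 - 1.1063*m + 9.6815
(4) = sqrt(2)*q^3 - 2*sqrt(2)*q^2 + 13*q^2 - 24*q + 3*sqrt(2)*q - 20
(5) = 21.1116*k^3 - 33.253*k^2 + 11.0709*k - 0.438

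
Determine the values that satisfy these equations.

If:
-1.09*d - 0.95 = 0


Then:
d = -0.87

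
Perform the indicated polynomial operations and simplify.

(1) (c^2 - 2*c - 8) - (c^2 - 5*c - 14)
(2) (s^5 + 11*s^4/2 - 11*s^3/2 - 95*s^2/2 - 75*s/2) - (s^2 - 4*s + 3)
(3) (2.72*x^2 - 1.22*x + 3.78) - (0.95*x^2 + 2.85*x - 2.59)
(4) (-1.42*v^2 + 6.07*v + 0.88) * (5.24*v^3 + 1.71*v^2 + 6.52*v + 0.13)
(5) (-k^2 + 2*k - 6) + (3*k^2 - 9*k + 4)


(1) = 3*c + 6
(2) = s^5 + 11*s^4/2 - 11*s^3/2 - 97*s^2/2 - 67*s/2 - 3
(3) = 1.77*x^2 - 4.07*x + 6.37
(4) = -7.4408*v^5 + 29.3786*v^4 + 5.7325*v^3 + 40.8966*v^2 + 6.5267*v + 0.1144
(5) = 2*k^2 - 7*k - 2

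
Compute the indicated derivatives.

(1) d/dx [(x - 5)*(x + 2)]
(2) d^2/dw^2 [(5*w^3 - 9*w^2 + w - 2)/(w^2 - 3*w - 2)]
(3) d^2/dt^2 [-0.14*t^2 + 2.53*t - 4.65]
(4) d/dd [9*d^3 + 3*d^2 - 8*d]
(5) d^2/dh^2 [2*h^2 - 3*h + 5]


(1) = 2*x - 3
(2) = 2*(29*w^3 + 30*w^2 + 84*w - 64)/(w^6 - 9*w^5 + 21*w^4 + 9*w^3 - 42*w^2 - 36*w - 8)
(3) = -0.280000000000000
(4) = 27*d^2 + 6*d - 8
(5) = 4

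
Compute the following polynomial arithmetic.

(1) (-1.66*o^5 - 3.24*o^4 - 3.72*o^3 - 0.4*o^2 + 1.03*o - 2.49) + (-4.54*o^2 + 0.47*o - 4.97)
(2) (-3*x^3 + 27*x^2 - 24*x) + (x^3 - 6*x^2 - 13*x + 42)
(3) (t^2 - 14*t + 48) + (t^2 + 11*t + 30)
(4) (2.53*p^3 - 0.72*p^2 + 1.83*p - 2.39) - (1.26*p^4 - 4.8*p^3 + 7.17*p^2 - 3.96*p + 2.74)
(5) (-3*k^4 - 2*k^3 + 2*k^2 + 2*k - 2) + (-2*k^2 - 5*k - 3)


(1) = -1.66*o^5 - 3.24*o^4 - 3.72*o^3 - 4.94*o^2 + 1.5*o - 7.46
(2) = -2*x^3 + 21*x^2 - 37*x + 42
(3) = 2*t^2 - 3*t + 78
(4) = -1.26*p^4 + 7.33*p^3 - 7.89*p^2 + 5.79*p - 5.13
(5) = -3*k^4 - 2*k^3 - 3*k - 5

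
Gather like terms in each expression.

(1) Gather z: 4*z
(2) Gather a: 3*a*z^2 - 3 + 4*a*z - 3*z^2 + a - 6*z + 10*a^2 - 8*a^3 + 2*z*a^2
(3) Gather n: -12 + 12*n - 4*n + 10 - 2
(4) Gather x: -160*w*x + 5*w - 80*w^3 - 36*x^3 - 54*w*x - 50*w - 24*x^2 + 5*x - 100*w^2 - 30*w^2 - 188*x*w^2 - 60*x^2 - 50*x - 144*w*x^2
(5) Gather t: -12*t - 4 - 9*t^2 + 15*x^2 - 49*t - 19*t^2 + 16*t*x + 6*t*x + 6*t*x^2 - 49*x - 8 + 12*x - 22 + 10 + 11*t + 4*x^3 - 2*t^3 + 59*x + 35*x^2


(1) = 4*z
(2) = -8*a^3 + a^2*(2*z + 10) + a*(3*z^2 + 4*z + 1) - 3*z^2 - 6*z - 3
(3) = 8*n - 4
(4) = -80*w^3 - 130*w^2 - 45*w - 36*x^3 + x^2*(-144*w - 84) + x*(-188*w^2 - 214*w - 45)
(5) = -2*t^3 - 28*t^2 + t*(6*x^2 + 22*x - 50) + 4*x^3 + 50*x^2 + 22*x - 24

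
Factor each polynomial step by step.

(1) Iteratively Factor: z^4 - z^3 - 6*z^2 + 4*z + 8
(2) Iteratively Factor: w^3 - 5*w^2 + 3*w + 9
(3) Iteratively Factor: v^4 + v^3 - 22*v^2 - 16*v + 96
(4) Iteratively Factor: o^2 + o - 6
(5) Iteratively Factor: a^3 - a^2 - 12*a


(1) = (z + 1)*(z^3 - 2*z^2 - 4*z + 8) = (z - 2)*(z + 1)*(z^2 - 4) = (z - 2)*(z + 1)*(z + 2)*(z - 2)
(2) = (w - 3)*(w^2 - 2*w - 3) = (w - 3)^2*(w + 1)
(3) = (v - 4)*(v^3 + 5*v^2 - 2*v - 24) = (v - 4)*(v + 4)*(v^2 + v - 6) = (v - 4)*(v + 3)*(v + 4)*(v - 2)
(4) = (o - 2)*(o + 3)
(5) = (a - 4)*(a^2 + 3*a) = (a - 4)*(a + 3)*(a)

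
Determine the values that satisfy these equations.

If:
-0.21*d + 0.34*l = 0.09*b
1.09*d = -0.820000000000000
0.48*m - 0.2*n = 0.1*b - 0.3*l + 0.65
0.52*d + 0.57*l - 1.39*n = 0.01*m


Then:
b = 9.26643316771198*n + 4.4697551100626
d = -0.75
l = 2.45287936792376*n + 0.718518554498492
m = 0.814123971654313*n + 1.83629155136815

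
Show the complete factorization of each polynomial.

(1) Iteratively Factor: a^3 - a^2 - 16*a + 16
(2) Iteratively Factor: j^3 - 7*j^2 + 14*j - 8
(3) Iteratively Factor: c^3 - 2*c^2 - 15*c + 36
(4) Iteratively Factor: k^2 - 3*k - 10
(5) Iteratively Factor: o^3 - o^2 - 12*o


(1) = (a - 4)*(a^2 + 3*a - 4) = (a - 4)*(a + 4)*(a - 1)
(2) = (j - 2)*(j^2 - 5*j + 4) = (j - 4)*(j - 2)*(j - 1)
(3) = (c + 4)*(c^2 - 6*c + 9) = (c - 3)*(c + 4)*(c - 3)
(4) = (k - 5)*(k + 2)
(5) = (o + 3)*(o^2 - 4*o) = o*(o + 3)*(o - 4)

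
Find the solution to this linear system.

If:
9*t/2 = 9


Then:
t = 2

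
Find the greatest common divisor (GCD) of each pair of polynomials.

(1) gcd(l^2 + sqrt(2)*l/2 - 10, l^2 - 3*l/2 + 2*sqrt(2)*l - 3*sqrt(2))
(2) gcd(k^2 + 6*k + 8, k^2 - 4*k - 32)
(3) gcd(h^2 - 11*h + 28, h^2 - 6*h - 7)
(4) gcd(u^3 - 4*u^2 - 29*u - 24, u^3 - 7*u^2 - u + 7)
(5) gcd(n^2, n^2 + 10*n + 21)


(1) = gcd((l - 2*sqrt(2))*(l + 5*sqrt(2)/2), (l - 3/2)*(l + 2*sqrt(2))) = 1
(2) = gcd((k + 2)*(k + 4), (k - 8)*(k + 4)) = k + 4
(3) = gcd((h - 7)*(h - 4), (h - 7)*(h + 1)) = h - 7
(4) = u + 1
(5) = gcd(n^2, (n + 3)*(n + 7)) = 1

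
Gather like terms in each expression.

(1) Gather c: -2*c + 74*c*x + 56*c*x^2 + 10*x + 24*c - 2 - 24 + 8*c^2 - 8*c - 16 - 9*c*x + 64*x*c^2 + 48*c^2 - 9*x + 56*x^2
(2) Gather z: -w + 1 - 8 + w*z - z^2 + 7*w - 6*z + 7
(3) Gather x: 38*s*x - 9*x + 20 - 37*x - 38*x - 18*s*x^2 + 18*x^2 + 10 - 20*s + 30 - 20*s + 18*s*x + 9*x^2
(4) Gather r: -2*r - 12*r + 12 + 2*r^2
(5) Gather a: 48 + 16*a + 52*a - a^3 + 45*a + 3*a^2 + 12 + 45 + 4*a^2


(1) = c^2*(64*x + 56) + c*(56*x^2 + 65*x + 14) + 56*x^2 + x - 42
(2) = 6*w - z^2 + z*(w - 6)
(3) = -40*s + x^2*(27 - 18*s) + x*(56*s - 84) + 60
(4) = 2*r^2 - 14*r + 12
(5) = -a^3 + 7*a^2 + 113*a + 105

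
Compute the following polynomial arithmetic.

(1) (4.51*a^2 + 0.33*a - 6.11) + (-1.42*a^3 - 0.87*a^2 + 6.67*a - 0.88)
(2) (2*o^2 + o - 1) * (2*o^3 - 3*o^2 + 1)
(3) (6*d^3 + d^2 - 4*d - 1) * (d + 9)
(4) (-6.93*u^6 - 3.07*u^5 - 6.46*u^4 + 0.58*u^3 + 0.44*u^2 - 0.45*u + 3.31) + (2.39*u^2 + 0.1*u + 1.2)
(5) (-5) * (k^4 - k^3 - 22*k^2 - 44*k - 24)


(1) = -1.42*a^3 + 3.64*a^2 + 7.0*a - 6.99
(2) = 4*o^5 - 4*o^4 - 5*o^3 + 5*o^2 + o - 1
(3) = 6*d^4 + 55*d^3 + 5*d^2 - 37*d - 9
(4) = -6.93*u^6 - 3.07*u^5 - 6.46*u^4 + 0.58*u^3 + 2.83*u^2 - 0.35*u + 4.51
(5) = -5*k^4 + 5*k^3 + 110*k^2 + 220*k + 120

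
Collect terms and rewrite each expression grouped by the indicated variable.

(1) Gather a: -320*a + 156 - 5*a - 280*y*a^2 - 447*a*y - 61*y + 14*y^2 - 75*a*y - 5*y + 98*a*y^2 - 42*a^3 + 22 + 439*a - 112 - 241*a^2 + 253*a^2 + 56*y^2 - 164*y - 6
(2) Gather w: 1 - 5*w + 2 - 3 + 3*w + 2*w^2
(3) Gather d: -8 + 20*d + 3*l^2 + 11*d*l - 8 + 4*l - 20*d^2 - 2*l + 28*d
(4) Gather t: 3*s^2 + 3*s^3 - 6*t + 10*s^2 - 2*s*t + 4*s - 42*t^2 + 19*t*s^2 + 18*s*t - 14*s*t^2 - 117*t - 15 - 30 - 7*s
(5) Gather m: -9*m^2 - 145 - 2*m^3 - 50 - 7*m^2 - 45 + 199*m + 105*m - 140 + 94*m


(1) = -42*a^3 + a^2*(12 - 280*y) + a*(98*y^2 - 522*y + 114) + 70*y^2 - 230*y + 60
(2) = 2*w^2 - 2*w
(3) = -20*d^2 + d*(11*l + 48) + 3*l^2 + 2*l - 16
(4) = 3*s^3 + 13*s^2 - 3*s + t^2*(-14*s - 42) + t*(19*s^2 + 16*s - 123) - 45
(5) = -2*m^3 - 16*m^2 + 398*m - 380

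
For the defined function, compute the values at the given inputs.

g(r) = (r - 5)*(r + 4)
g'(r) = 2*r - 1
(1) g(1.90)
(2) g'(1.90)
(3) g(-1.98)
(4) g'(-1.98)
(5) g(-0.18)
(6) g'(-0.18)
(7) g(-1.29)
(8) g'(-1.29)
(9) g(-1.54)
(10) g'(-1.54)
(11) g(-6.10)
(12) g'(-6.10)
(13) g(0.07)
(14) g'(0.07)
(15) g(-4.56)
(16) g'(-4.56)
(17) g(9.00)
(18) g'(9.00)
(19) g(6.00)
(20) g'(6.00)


(1) = -18.29
(2) = 2.80
(3) = -14.10
(4) = -4.96
(5) = -19.79
(6) = -1.36
(7) = -17.05
(8) = -3.58
(9) = -16.09
(10) = -4.08
(11) = 23.31
(12) = -13.20
(13) = -20.07
(14) = -0.86
(15) = 5.35
(16) = -10.12
(17) = 52.00
(18) = 17.00
(19) = 10.00
(20) = 11.00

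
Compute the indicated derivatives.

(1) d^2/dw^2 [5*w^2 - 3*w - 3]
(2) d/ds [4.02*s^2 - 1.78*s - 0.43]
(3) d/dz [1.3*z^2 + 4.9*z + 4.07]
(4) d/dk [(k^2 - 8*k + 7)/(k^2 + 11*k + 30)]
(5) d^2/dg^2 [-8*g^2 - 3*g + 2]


(1) = 10
(2) = 8.04*s - 1.78
(3) = 2.6*z + 4.9
(4) = (19*k^2 + 46*k - 317)/(k^4 + 22*k^3 + 181*k^2 + 660*k + 900)
(5) = -16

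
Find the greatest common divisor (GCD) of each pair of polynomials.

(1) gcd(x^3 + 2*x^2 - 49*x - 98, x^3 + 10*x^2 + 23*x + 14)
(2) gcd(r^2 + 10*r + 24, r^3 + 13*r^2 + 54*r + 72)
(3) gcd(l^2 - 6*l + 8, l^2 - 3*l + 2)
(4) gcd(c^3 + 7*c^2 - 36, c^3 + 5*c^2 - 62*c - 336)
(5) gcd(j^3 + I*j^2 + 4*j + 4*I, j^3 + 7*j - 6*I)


(1) = x^2 + 9*x + 14
(2) = gcd((r + 4)*(r + 6), (r + 3)*(r + 4)*(r + 6)) = r^2 + 10*r + 24
(3) = l - 2
(4) = c + 6
(5) = j - 2*I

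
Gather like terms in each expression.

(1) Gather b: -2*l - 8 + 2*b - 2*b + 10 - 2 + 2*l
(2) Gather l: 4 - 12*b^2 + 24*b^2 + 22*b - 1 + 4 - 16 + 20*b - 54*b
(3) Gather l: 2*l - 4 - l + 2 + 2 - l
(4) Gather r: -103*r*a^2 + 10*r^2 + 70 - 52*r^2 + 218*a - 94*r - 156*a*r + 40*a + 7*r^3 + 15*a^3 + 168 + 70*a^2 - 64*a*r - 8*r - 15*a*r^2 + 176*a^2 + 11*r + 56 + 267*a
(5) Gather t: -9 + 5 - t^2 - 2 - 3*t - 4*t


(1) = 0
(2) = 12*b^2 - 12*b - 9
(3) = 0
(4) = 15*a^3 + 246*a^2 + 525*a + 7*r^3 + r^2*(-15*a - 42) + r*(-103*a^2 - 220*a - 91) + 294
(5) = -t^2 - 7*t - 6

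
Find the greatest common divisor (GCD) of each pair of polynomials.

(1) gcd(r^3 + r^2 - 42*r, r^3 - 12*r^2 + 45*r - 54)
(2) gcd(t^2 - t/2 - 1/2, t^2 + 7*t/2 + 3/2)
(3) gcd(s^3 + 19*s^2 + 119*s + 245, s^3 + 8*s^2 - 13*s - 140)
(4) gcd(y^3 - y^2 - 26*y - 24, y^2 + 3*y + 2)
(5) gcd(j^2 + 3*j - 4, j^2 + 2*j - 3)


(1) = r - 6
(2) = gcd((t - 1)*(t + 1/2), (t + 1/2)*(t + 3)) = t + 1/2
(3) = s^2 + 12*s + 35
(4) = gcd((y - 6)*(y + 1)*(y + 4), (y + 1)*(y + 2)) = y + 1
(5) = gcd((j - 1)*(j + 4), (j - 1)*(j + 3)) = j - 1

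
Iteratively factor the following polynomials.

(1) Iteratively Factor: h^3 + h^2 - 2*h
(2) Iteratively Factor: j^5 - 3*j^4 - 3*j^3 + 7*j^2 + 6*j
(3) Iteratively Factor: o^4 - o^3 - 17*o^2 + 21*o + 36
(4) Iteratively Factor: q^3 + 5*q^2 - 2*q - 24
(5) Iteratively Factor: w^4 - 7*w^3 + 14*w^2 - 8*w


(1) = (h - 1)*(h^2 + 2*h) = h*(h - 1)*(h + 2)
(2) = (j - 2)*(j^4 - j^3 - 5*j^2 - 3*j) = (j - 3)*(j - 2)*(j^3 + 2*j^2 + j) = j*(j - 3)*(j - 2)*(j^2 + 2*j + 1) = j*(j - 3)*(j - 2)*(j + 1)*(j + 1)
(3) = (o - 3)*(o^3 + 2*o^2 - 11*o - 12) = (o - 3)*(o + 1)*(o^2 + o - 12) = (o - 3)*(o + 1)*(o + 4)*(o - 3)
(4) = (q - 2)*(q^2 + 7*q + 12) = (q - 2)*(q + 4)*(q + 3)
(5) = (w - 4)*(w^3 - 3*w^2 + 2*w) = (w - 4)*(w - 1)*(w^2 - 2*w) = (w - 4)*(w - 2)*(w - 1)*(w)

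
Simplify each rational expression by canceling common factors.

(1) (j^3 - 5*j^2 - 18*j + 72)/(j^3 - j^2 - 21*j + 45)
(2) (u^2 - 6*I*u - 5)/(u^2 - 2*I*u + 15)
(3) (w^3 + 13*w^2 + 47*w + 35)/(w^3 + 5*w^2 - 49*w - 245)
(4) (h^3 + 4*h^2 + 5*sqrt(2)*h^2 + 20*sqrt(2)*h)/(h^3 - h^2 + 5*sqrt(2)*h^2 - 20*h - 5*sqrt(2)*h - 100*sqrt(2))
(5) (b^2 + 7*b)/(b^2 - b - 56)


(1) = (j^2 - 2*j - 24)/(j^2 + 2*j - 15)
(2) = (u - I)/(u + 3*I)
(3) = (w + 1)/(w - 7)
(4) = h/(h - 5)
(5) = b/(b - 8)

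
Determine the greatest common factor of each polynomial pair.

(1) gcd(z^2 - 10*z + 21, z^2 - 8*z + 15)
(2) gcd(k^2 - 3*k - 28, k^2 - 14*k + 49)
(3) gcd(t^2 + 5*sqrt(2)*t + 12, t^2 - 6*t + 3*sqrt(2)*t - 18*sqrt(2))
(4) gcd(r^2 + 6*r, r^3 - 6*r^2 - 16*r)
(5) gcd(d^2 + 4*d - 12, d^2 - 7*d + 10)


(1) = gcd((z - 7)*(z - 3), (z - 5)*(z - 3)) = z - 3
(2) = k - 7
(3) = gcd((t + 2*sqrt(2))*(t + 3*sqrt(2)), (t - 6)*(t + 3*sqrt(2))) = t + 3*sqrt(2)
(4) = r
(5) = gcd((d - 2)*(d + 6), (d - 5)*(d - 2)) = d - 2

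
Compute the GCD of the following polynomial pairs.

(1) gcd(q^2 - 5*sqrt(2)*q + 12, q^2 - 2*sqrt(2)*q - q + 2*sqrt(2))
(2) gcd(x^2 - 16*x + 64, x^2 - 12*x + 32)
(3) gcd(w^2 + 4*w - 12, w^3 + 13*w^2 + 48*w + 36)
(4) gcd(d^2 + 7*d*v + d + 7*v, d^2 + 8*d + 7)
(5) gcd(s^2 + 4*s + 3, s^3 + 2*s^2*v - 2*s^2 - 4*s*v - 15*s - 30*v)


(1) = q - 2*sqrt(2)
(2) = gcd((x - 8)^2, (x - 8)*(x - 4)) = x - 8
(3) = w + 6
(4) = gcd((d + 1)*(d + 7*v), (d + 1)*(d + 7)) = d + 1
(5) = s + 3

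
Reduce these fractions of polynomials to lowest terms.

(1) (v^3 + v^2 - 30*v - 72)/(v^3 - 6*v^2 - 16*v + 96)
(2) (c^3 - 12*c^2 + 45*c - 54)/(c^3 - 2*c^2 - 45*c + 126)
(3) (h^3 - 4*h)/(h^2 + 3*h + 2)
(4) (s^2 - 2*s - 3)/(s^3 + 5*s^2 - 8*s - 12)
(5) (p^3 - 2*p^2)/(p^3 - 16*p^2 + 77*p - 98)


(1) = (v + 3)/(v - 4)
(2) = (c - 3)/(c + 7)
(3) = (h^2 - 2*h)/(h + 1)
(4) = (s - 3)/(s^2 + 4*s - 12)
(5) = p^2/(p^2 - 14*p + 49)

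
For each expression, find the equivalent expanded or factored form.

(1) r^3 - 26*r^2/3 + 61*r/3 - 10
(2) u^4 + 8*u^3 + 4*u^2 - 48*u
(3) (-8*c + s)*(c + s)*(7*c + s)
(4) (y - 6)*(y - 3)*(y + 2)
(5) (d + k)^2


(1) = (r - 5)*(r - 3)*(r - 2/3)
(2) = u*(u - 2)*(u + 4)*(u + 6)
(3) = -56*c^3 - 57*c^2*s + s^3
(4) = y^3 - 7*y^2 + 36
(5) = d^2 + 2*d*k + k^2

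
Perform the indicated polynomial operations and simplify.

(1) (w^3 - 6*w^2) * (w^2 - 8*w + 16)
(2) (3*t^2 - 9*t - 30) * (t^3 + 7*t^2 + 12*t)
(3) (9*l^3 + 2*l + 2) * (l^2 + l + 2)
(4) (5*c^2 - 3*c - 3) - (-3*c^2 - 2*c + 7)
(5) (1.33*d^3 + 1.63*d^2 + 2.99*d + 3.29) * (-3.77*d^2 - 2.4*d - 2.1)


(1) = w^5 - 14*w^4 + 64*w^3 - 96*w^2
(2) = 3*t^5 + 12*t^4 - 57*t^3 - 318*t^2 - 360*t
(3) = 9*l^5 + 9*l^4 + 20*l^3 + 4*l^2 + 6*l + 4
(4) = 8*c^2 - c - 10
(5) = -5.0141*d^5 - 9.3371*d^4 - 17.9773*d^3 - 23.0023*d^2 - 14.175*d - 6.909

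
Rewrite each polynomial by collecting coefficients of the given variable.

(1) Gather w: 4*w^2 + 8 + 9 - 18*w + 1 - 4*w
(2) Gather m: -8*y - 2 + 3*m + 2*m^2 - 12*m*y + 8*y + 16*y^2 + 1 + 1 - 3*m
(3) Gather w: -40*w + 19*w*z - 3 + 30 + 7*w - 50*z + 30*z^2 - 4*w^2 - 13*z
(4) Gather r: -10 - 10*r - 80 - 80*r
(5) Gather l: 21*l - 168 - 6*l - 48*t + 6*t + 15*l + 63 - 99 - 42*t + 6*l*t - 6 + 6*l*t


(1) = 4*w^2 - 22*w + 18
(2) = 2*m^2 - 12*m*y + 16*y^2
(3) = -4*w^2 + w*(19*z - 33) + 30*z^2 - 63*z + 27
(4) = -90*r - 90
(5) = l*(12*t + 30) - 84*t - 210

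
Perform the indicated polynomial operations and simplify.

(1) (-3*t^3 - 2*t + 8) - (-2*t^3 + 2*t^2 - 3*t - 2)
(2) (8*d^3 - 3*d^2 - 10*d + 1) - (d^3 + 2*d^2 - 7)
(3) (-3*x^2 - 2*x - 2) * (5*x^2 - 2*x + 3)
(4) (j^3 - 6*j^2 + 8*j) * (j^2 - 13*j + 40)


(1) = -t^3 - 2*t^2 + t + 10
(2) = 7*d^3 - 5*d^2 - 10*d + 8
(3) = -15*x^4 - 4*x^3 - 15*x^2 - 2*x - 6
(4) = j^5 - 19*j^4 + 126*j^3 - 344*j^2 + 320*j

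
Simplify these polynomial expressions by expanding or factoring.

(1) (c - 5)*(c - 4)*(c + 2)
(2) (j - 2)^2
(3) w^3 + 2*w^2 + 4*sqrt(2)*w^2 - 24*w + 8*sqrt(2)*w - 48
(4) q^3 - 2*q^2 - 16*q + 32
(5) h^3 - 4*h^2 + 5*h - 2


(1) = c^3 - 7*c^2 + 2*c + 40
(2) = j^2 - 4*j + 4
(3) = (w + 2)*(w - 2*sqrt(2))*(w + 6*sqrt(2))
(4) = (q - 4)*(q - 2)*(q + 4)
(5) = (h - 2)*(h - 1)^2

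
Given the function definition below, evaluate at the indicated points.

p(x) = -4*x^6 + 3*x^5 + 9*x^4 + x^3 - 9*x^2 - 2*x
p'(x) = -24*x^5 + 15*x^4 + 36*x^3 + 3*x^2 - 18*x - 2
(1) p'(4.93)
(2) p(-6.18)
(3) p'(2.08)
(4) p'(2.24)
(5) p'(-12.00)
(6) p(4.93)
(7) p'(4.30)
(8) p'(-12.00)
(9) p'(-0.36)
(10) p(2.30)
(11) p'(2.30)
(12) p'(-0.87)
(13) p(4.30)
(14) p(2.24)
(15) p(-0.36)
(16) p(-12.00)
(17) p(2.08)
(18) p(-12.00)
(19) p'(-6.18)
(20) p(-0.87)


(1) = -56738.23
(2) = -237321.83
(3) = -356.12
(4) = -598.48
(5) = 6221446.00
(6) = -43485.71
(7) = -27315.50
(8) = 6221446.00
(9) = 3.59
(10) = -187.24
(11) = -714.48
(12) = 12.78
(13) = -17893.78
(14) = -147.93
(15) = -0.37
(16) = -12506808.00
(17) = -72.76
(18) = -12506808.00
(19) = 229955.03
(20) = -3.80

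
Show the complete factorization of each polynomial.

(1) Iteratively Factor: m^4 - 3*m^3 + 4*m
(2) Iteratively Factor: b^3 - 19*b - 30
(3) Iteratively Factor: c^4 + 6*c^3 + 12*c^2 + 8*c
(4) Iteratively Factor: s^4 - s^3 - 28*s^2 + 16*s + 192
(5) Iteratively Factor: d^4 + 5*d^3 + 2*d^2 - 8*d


(1) = (m + 1)*(m^3 - 4*m^2 + 4*m) = (m - 2)*(m + 1)*(m^2 - 2*m) = (m - 2)^2*(m + 1)*(m)
(2) = (b + 3)*(b^2 - 3*b - 10) = (b + 2)*(b + 3)*(b - 5)
(3) = (c + 2)*(c^3 + 4*c^2 + 4*c) = (c + 2)^2*(c^2 + 2*c) = c*(c + 2)^2*(c + 2)
(4) = (s + 4)*(s^3 - 5*s^2 - 8*s + 48) = (s - 4)*(s + 4)*(s^2 - s - 12) = (s - 4)*(s + 3)*(s + 4)*(s - 4)
(5) = (d - 1)*(d^3 + 6*d^2 + 8*d) = d*(d - 1)*(d^2 + 6*d + 8) = d*(d - 1)*(d + 2)*(d + 4)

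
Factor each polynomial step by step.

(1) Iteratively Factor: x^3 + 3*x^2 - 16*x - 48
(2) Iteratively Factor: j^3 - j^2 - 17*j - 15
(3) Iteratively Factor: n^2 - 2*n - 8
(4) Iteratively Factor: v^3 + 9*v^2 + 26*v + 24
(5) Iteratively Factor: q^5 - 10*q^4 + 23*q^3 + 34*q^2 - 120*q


(1) = (x + 3)*(x^2 - 16) = (x + 3)*(x + 4)*(x - 4)
(2) = (j - 5)*(j^2 + 4*j + 3) = (j - 5)*(j + 3)*(j + 1)
(3) = (n - 4)*(n + 2)
(4) = (v + 2)*(v^2 + 7*v + 12) = (v + 2)*(v + 3)*(v + 4)
(5) = (q - 3)*(q^4 - 7*q^3 + 2*q^2 + 40*q) = (q - 3)*(q + 2)*(q^3 - 9*q^2 + 20*q) = q*(q - 3)*(q + 2)*(q^2 - 9*q + 20) = q*(q - 5)*(q - 3)*(q + 2)*(q - 4)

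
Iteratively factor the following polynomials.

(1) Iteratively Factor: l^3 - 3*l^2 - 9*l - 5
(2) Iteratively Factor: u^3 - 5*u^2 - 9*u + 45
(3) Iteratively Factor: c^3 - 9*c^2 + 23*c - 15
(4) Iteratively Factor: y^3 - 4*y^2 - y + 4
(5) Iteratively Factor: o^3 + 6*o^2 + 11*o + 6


(1) = (l - 5)*(l^2 + 2*l + 1) = (l - 5)*(l + 1)*(l + 1)
(2) = (u - 3)*(u^2 - 2*u - 15) = (u - 3)*(u + 3)*(u - 5)
(3) = (c - 1)*(c^2 - 8*c + 15) = (c - 5)*(c - 1)*(c - 3)
(4) = (y + 1)*(y^2 - 5*y + 4) = (y - 4)*(y + 1)*(y - 1)
(5) = (o + 3)*(o^2 + 3*o + 2) = (o + 1)*(o + 3)*(o + 2)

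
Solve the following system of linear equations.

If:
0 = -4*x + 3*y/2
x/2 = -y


Then:
x = 0
y = 0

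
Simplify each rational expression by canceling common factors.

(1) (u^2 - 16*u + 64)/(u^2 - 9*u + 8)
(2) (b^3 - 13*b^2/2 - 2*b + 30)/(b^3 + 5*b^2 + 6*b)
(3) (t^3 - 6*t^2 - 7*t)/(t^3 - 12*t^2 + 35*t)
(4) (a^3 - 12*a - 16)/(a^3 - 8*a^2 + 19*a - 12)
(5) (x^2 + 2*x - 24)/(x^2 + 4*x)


(1) = (u - 8)/(u - 1)
(2) = (2*b^2 - 17*b + 30)/(2*b^2 + 6*b)
(3) = (t + 1)/(t - 5)
(4) = (a^2 + 4*a + 4)/(a^2 - 4*a + 3)
(5) = (x^2 + 2*x - 24)/(x^2 + 4*x)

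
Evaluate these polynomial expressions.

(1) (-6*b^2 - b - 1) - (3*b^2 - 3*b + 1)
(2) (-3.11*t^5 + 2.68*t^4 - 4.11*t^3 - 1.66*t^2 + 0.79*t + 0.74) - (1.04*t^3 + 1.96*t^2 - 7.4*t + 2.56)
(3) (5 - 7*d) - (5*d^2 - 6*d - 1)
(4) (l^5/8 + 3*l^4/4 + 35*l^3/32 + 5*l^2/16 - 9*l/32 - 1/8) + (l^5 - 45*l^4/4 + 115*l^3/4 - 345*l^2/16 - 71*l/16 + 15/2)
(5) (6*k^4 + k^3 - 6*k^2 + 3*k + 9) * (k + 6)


(1) = -9*b^2 + 2*b - 2
(2) = -3.11*t^5 + 2.68*t^4 - 5.15*t^3 - 3.62*t^2 + 8.19*t - 1.82
(3) = -5*d^2 - d + 6
(4) = 9*l^5/8 - 21*l^4/2 + 955*l^3/32 - 85*l^2/4 - 151*l/32 + 59/8
(5) = 6*k^5 + 37*k^4 - 33*k^2 + 27*k + 54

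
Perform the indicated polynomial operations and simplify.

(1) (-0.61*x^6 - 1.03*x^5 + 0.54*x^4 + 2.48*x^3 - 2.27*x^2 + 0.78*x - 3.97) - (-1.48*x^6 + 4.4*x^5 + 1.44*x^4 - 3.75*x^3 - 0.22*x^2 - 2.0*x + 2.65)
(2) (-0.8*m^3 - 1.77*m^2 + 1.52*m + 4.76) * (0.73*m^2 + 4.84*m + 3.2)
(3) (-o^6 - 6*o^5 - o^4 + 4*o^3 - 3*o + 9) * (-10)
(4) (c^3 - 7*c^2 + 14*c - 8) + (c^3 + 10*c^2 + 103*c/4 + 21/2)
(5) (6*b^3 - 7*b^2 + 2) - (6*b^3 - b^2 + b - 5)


(1) = 0.87*x^6 - 5.43*x^5 - 0.9*x^4 + 6.23*x^3 - 2.05*x^2 + 2.78*x - 6.62
(2) = -0.584*m^5 - 5.1641*m^4 - 10.0172*m^3 + 5.1676*m^2 + 27.9024*m + 15.232
(3) = 10*o^6 + 60*o^5 + 10*o^4 - 40*o^3 + 30*o - 90
(4) = 2*c^3 + 3*c^2 + 159*c/4 + 5/2
(5) = -6*b^2 - b + 7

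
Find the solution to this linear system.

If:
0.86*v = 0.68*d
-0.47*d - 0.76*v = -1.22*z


Then:
d = 1.13919652551574*z
v = 0.900760043431053*z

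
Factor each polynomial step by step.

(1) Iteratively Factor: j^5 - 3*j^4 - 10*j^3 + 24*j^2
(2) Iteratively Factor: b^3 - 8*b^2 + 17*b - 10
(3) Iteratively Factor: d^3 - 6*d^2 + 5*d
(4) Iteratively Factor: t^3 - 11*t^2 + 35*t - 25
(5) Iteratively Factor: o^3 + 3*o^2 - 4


(1) = (j - 4)*(j^4 + j^3 - 6*j^2) = j*(j - 4)*(j^3 + j^2 - 6*j) = j*(j - 4)*(j + 3)*(j^2 - 2*j) = j^2*(j - 4)*(j + 3)*(j - 2)
(2) = (b - 1)*(b^2 - 7*b + 10) = (b - 5)*(b - 1)*(b - 2)
(3) = (d - 1)*(d^2 - 5*d) = (d - 5)*(d - 1)*(d)
(4) = (t - 5)*(t^2 - 6*t + 5) = (t - 5)*(t - 1)*(t - 5)
(5) = (o - 1)*(o^2 + 4*o + 4) = (o - 1)*(o + 2)*(o + 2)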